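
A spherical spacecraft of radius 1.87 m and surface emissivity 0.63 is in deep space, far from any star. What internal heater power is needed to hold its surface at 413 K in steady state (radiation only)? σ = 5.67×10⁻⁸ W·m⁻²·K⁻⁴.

P ≈ 45700 W

P = εσ·4πr²·T⁴.
4πr² = 43.94 m²; T⁴ = 2.909×10¹⁰ K⁴.
P = 0.63·5.67×10⁻⁸·43.94·2.909×10¹⁰.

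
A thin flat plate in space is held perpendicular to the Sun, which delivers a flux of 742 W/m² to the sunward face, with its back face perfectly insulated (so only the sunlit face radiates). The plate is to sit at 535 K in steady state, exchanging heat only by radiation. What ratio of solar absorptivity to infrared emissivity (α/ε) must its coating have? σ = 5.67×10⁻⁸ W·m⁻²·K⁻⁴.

Balance: αS·A = εσ·1A·T⁴ ⇒ α/ε = σT⁴/S.
α/ε = 5.67×10⁻⁸·(535)⁴/742 = 5.67×10⁻⁸·8.192×10¹⁰/742.

α/ε ≈ 6.26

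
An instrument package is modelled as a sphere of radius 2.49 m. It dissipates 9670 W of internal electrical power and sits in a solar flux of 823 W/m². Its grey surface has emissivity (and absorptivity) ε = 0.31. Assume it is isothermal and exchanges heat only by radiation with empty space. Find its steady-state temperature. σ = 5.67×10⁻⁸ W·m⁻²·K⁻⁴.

T ≈ 322 K

At steady state, absorbed solar power + internal power = radiated power.
Absorbed: α·S·A_cross = 0.31·823·19.48 = 4969 W (cross-section πr²).
Total input = 4969 + 9670 = 14640 W.
Radiated: εσ·A_surf·T⁴ with A_surf = 4πr² = 77.91 m².
T⁴ = 14640/(0.31·5.67×10⁻⁸·77.91) = 1.069×10¹⁰ K⁴.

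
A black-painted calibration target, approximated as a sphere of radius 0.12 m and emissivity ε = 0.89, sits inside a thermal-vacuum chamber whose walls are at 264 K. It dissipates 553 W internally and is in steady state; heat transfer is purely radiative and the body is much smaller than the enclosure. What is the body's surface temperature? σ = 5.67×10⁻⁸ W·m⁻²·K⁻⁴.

T ≈ 506 K

For a small grey body in a large enclosure, net radiated power = εσA(T⁴ − T_w⁴).
Steady state: P = εσA(T⁴ − T_w⁴) with A = 4πr² = 0.1810 m².
T⁴ = P/(εσA) + T_w⁴ = 553/(0.89·5.67×10⁻⁸·0.1810) + (264)⁴
    = 6.056×10¹⁰ + 4.858×10⁹ = 6.542×10¹⁰ K⁴.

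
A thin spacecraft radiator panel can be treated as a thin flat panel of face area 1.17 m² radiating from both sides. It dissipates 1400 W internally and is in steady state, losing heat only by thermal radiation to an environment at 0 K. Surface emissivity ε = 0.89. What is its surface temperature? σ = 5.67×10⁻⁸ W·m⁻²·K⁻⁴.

Steady state: internal power = radiated power, P = εσA T⁴.
Radiating area A = 2·1.17 = 2.340 m².
T⁴ = P/(εσA) = 1400/(0.89·5.67×10⁻⁸·2.340) = 1.186×10¹⁰ K⁴.
T = (1.186×10¹⁰)^(1/4).

T ≈ 330 K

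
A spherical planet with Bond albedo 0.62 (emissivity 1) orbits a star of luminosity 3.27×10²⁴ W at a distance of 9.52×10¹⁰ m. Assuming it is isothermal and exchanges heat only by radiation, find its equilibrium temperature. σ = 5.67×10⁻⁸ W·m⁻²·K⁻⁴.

First find the stellar flux at distance d: S = L/(4πd²) = 3.27×10²⁴/(4π·(9.52×10¹⁰)²) = 28.71 W/m².
For an isothermal sphere, absorbed (1−a)S·πr² = emitted σ·4πr²·T⁴, so T⁴ = (1−a)S/(4σ).
T⁴ = 0.380·28.71/(4·5.67×10⁻⁸) = 4.811×10⁷ K⁴.

T ≈ 83.3 K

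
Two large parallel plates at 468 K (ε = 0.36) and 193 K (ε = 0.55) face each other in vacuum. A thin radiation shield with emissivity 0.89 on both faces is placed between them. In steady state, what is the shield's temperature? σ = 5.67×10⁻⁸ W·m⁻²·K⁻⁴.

T_s ≈ 376 K

In steady state the net flux on the hot side equals that on the cold side.
σ(T₁⁴−T_s⁴)/D₁ = σ(T_s⁴−T₂⁴)/D₂, with D₁ = 1/ε₁+1/ε_s−1 = 2.901, D₂ = 1/ε_s+1/ε₂−1 = 1.942.
Solve for T_s⁴: T_s⁴ = (D₂·T₁⁴ + D₁·T₂⁴)/(D₁+D₂) = 2.006×10¹⁰ K⁴.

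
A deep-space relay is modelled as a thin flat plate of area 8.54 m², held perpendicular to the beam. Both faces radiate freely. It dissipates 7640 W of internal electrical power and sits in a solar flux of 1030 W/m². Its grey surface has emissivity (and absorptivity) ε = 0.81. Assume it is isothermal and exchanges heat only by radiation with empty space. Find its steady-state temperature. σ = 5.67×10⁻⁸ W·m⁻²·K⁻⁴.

At steady state, absorbed solar power + internal power = radiated power.
Absorbed: α·S·A_cross = 0.81·1030·8.540 = 7125 W (cross-section A).
Total input = 7125 + 7640 = 14760 W.
Radiated: εσ·A_surf·T⁴ with A_surf = 2A = 17.08 m².
T⁴ = 14760/(0.81·5.67×10⁻⁸·17.08) = 1.882×10¹⁰ K⁴.

T ≈ 370 K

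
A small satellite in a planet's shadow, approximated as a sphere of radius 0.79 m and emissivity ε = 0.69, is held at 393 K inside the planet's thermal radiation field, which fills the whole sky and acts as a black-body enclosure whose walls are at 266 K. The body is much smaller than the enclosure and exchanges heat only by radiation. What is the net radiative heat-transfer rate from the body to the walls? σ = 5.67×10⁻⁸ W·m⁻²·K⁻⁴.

For a small grey body in a large enclosure: P_net = εσA(T_body⁴ − T_wall⁴).
A = 4πr² = 7.843 m²; T_body⁴ − T_wall⁴ = 2.385×10¹⁰ − 5.006×10⁹ = 1.885×10¹⁰ K⁴.
|P_net| = 0.69·5.67×10⁻⁸·7.843·1.885×10¹⁰.

P_net ≈ 5780 W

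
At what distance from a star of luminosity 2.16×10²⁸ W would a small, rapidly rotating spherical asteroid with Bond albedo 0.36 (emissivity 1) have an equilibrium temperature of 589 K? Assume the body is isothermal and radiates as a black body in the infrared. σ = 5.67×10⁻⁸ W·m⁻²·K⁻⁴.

d ≈ 2.01×10¹¹ m

For an isothermal black-emitting sphere, (1−a)S·πr² = σ·4πr²·T⁴ ⇒ S = 4σT⁴/(1−a).
S = 4·5.67×10⁻⁸·(589)⁴/0.640 = 42650 W/m².
Flux falls as S = L/(4πd²), so d = √(L/(4πS)) = √(2.16×10²⁸/(4π·42650)).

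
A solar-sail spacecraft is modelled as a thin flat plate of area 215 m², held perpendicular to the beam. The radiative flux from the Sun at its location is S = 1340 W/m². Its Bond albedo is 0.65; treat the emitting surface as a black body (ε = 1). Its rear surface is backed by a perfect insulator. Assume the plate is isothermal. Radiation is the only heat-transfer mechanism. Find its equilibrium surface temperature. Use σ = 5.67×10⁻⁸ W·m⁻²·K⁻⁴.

T ≈ 302 K

At equilibrium, absorbed power = emitted power.
Absorbing cross-section = A = 215.0 m²; emitting surface = A = 215.0 m² (ratio 1).
(1−a)S·A_cross = εσ·A_surf·T⁴  ⇒  T⁴ = (1−a)S/(1σ).
T⁴ = 0.350·1340/(1·5.67×10⁻⁸) = 8.272×10⁹ K⁴.
T = (8.272×10⁹)^(1/4).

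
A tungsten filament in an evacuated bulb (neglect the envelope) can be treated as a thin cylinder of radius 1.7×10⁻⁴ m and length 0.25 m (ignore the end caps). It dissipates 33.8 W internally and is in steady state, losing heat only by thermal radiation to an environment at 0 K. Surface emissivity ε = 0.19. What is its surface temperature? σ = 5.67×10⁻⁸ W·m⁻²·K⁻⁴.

Steady state: internal power = radiated power, P = εσA T⁴.
Radiating area A = 2πrL = 2.670×10⁻⁴ m².
T⁴ = P/(εσA) = 33.8/(0.19·5.67×10⁻⁸·2.670×10⁻⁴) = 1.175×10¹³ K⁴.
T = (1.175×10¹³)^(1/4).

T ≈ 1850 K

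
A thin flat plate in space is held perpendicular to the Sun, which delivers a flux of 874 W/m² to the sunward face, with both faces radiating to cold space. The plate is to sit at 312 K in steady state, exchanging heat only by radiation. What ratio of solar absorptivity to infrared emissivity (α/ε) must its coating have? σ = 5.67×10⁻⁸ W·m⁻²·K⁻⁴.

Balance: αS·A = εσ·2A·T⁴ ⇒ α/ε = 2σT⁴/S.
α/ε = 2·5.67×10⁻⁸·(312)⁴/874 = 2·5.67×10⁻⁸·9.476×10⁹/874.

α/ε ≈ 1.23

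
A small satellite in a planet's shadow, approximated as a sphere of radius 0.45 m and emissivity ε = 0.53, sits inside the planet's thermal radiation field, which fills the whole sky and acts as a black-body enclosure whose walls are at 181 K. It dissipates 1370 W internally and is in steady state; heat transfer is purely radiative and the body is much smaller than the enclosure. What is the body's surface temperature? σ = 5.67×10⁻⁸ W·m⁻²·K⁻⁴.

T ≈ 371 K

For a small grey body in a large enclosure, net radiated power = εσA(T⁴ − T_w⁴).
Steady state: P = εσA(T⁴ − T_w⁴) with A = 4πr² = 2.545 m².
T⁴ = P/(εσA) + T_w⁴ = 1370/(0.53·5.67×10⁻⁸·2.545) + (181)⁴
    = 1.792×10¹⁰ + 1.073×10⁹ = 1.899×10¹⁰ K⁴.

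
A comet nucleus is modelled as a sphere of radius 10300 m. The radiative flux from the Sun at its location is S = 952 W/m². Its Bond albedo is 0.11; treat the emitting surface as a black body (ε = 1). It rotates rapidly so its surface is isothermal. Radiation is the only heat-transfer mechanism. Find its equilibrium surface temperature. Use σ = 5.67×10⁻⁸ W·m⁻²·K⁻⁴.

At equilibrium, absorbed power = emitted power.
Absorbing cross-section = πr² = 3.333×10⁸ m²; emitting surface = 4πr² = 1.333×10⁹ m² (ratio 4).
(1−a)S·A_cross = εσ·A_surf·T⁴  ⇒  T⁴ = (1−a)S/(4σ).
T⁴ = 0.890·952/(4·5.67×10⁻⁸) = 3.736×10⁹ K⁴.
T = (3.736×10⁹)^(1/4).

T ≈ 247 K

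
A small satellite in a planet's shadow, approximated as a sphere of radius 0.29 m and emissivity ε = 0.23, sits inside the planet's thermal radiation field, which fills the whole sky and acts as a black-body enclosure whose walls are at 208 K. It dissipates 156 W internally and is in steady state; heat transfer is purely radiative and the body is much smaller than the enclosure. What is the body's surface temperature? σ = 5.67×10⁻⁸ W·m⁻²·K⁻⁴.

For a small grey body in a large enclosure, net radiated power = εσA(T⁴ − T_w⁴).
Steady state: P = εσA(T⁴ − T_w⁴) with A = 4πr² = 1.057 m².
T⁴ = P/(εσA) + T_w⁴ = 156/(0.23·5.67×10⁻⁸·1.057) + (208)⁴
    = 1.132×10¹⁰ + 1.872×10⁹ = 1.319×10¹⁰ K⁴.

T ≈ 339 K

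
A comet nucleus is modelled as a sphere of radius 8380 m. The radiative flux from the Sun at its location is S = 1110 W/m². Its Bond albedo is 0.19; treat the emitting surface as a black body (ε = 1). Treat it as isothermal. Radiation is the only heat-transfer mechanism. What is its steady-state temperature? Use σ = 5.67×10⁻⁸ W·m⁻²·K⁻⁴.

At equilibrium, absorbed power = emitted power.
Absorbing cross-section = πr² = 2.206×10⁸ m²; emitting surface = 4πr² = 8.825×10⁸ m² (ratio 4).
(1−a)S·A_cross = εσ·A_surf·T⁴  ⇒  T⁴ = (1−a)S/(4σ).
T⁴ = 0.810·1110/(4·5.67×10⁻⁸) = 3.964×10⁹ K⁴.
T = (3.964×10⁹)^(1/4).

T ≈ 251 K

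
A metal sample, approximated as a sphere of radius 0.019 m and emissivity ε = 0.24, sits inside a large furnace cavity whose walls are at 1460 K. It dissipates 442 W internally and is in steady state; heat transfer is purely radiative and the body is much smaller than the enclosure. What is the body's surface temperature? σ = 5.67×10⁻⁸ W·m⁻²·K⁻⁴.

T ≈ 1850 K

For a small grey body in a large enclosure, net radiated power = εσA(T⁴ − T_w⁴).
Steady state: P = εσA(T⁴ − T_w⁴) with A = 4πr² = 0.004536 m².
T⁴ = P/(εσA) + T_w⁴ = 442/(0.24·5.67×10⁻⁸·0.004536) + (1460)⁴
    = 7.160×10¹² + 4.544×10¹² = 1.170×10¹³ K⁴.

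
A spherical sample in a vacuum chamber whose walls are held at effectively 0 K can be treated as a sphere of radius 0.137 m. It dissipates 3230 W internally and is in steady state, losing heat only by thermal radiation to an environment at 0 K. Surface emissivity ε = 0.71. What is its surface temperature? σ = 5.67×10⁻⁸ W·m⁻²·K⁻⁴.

Steady state: internal power = radiated power, P = εσA T⁴.
Radiating area A = 4πr² = 0.2359 m².
T⁴ = P/(εσA) = 3230/(0.71·5.67×10⁻⁸·0.2359) = 3.402×10¹¹ K⁴.
T = (3.402×10¹¹)^(1/4).

T ≈ 764 K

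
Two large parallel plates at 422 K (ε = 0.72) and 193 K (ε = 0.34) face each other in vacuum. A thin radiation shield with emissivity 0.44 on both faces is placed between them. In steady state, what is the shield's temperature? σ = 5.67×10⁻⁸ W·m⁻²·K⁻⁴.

T_s ≈ 376 K

In steady state the net flux on the hot side equals that on the cold side.
σ(T₁⁴−T_s⁴)/D₁ = σ(T_s⁴−T₂⁴)/D₂, with D₁ = 1/ε₁+1/ε_s−1 = 2.662, D₂ = 1/ε_s+1/ε₂−1 = 4.214.
Solve for T_s⁴: T_s⁴ = (D₂·T₁⁴ + D₁·T₂⁴)/(D₁+D₂) = 1.997×10¹⁰ K⁴.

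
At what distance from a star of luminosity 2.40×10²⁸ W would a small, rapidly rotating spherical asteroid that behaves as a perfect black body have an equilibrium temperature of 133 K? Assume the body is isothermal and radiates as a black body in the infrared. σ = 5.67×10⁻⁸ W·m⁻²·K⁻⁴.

For an isothermal black-emitting sphere, (1−a)S·πr² = σ·4πr²·T⁴ ⇒ S = 4σT⁴/(1−a).
S = 4·5.67×10⁻⁸·(133)⁴/1.00 = 70.97 W/m².
Flux falls as S = L/(4πd²), so d = √(L/(4πS)) = √(2.40×10²⁸/(4π·70.97)).

d ≈ 5.19×10¹² m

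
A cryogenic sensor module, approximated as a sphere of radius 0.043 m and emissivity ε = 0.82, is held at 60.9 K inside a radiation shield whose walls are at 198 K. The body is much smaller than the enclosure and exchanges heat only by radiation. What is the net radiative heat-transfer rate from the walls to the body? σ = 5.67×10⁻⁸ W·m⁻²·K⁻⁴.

For a small grey body in a large enclosure: P_net = εσA(T_body⁴ − T_wall⁴).
A = 4πr² = 0.02324 m²; T_body⁴ − T_wall⁴ = 1.376×10⁷ − 1.537×10⁹ = -1.523×10⁹ K⁴.
|P_net| = 0.82·5.67×10⁻⁸·0.02324·1.523×10⁹.

P_net ≈ 1.65 W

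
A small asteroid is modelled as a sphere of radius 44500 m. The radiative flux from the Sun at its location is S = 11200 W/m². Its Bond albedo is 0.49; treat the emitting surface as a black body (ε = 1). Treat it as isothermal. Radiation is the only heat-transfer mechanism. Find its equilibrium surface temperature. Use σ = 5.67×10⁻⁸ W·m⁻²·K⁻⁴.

At equilibrium, absorbed power = emitted power.
Absorbing cross-section = πr² = 6.221×10⁹ m²; emitting surface = 4πr² = 2.488×10¹⁰ m² (ratio 4).
(1−a)S·A_cross = εσ·A_surf·T⁴  ⇒  T⁴ = (1−a)S/(4σ).
T⁴ = 0.510·11200/(4·5.67×10⁻⁸) = 2.519×10¹⁰ K⁴.
T = (2.519×10¹⁰)^(1/4).

T ≈ 398 K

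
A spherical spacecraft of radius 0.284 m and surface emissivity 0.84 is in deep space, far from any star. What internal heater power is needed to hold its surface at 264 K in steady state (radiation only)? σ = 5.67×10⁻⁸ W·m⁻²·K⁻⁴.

P = εσ·4πr²·T⁴.
4πr² = 1.014 m²; T⁴ = 4.858×10⁹ K⁴.
P = 0.84·5.67×10⁻⁸·1.014·4.858×10⁹.

P ≈ 234 W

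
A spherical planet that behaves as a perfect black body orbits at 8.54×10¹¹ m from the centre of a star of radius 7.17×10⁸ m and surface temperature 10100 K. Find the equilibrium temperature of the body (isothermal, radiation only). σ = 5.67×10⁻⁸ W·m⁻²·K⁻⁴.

The star's surface emits σT_*⁴; at distance d the flux is S = σT_*⁴(R_*/d)².
S = 5.67×10⁻⁸·(10100)⁴·(7.17×10⁸/8.54×10¹¹)² = 415.9 W/m².
For an isothermal sphere T⁴ = (1−a)S/(4σ) = 1.834×10⁹ K⁴.

T ≈ 207 K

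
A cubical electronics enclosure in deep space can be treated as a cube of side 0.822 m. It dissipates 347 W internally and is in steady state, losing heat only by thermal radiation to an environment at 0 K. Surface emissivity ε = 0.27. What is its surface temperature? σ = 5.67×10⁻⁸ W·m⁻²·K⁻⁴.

Steady state: internal power = radiated power, P = εσA T⁴.
Radiating area A = 6L² = 4.054 m².
T⁴ = P/(εσA) = 347/(0.27·5.67×10⁻⁸·4.054) = 5.591×10⁹ K⁴.
T = (5.591×10⁹)^(1/4).

T ≈ 273 K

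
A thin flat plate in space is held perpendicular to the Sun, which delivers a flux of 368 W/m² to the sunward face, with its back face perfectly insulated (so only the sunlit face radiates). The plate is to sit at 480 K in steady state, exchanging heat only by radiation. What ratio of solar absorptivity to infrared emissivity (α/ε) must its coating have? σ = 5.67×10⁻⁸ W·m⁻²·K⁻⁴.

α/ε ≈ 8.18

Balance: αS·A = εσ·1A·T⁴ ⇒ α/ε = σT⁴/S.
α/ε = 5.67×10⁻⁸·(480)⁴/368 = 5.67×10⁻⁸·5.308×10¹⁰/368.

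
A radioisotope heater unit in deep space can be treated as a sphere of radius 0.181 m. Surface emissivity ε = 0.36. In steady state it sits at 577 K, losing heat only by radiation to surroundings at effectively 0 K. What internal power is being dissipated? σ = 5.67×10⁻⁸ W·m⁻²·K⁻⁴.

P ≈ 931 W

Steady state: P = εσA T⁴.
A = 4πr² = 0.4117 m²; T⁴ = (577)⁴ = 1.108×10¹¹ K⁴.
P = 0.36 × 5.67×10⁻⁸ × 0.4117 × 1.108×10¹¹.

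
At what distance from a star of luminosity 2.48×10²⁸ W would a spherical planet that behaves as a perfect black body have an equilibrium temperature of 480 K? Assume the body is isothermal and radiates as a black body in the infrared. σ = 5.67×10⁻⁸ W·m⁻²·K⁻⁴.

d ≈ 4.05×10¹¹ m

For an isothermal black-emitting sphere, (1−a)S·πr² = σ·4πr²·T⁴ ⇒ S = 4σT⁴/(1−a).
S = 4·5.67×10⁻⁸·(480)⁴/1.00 = 12040 W/m².
Flux falls as S = L/(4πd²), so d = √(L/(4πS)) = √(2.48×10²⁸/(4π·12040)).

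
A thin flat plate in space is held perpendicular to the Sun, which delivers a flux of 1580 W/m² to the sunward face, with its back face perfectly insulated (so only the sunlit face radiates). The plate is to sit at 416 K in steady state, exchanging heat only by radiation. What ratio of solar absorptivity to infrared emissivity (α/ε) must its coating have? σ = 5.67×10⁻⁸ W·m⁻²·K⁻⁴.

Balance: αS·A = εσ·1A·T⁴ ⇒ α/ε = σT⁴/S.
α/ε = 5.67×10⁻⁸·(416)⁴/1580 = 5.67×10⁻⁸·2.995×10¹⁰/1580.

α/ε ≈ 1.07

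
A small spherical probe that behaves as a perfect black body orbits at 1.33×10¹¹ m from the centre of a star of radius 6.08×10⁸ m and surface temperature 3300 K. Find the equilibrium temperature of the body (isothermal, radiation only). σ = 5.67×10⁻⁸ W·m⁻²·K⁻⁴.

T ≈ 158 K

The star's surface emits σT_*⁴; at distance d the flux is S = σT_*⁴(R_*/d)².
S = 5.67×10⁻⁸·(3300)⁴·(6.08×10⁸/1.33×10¹¹)² = 140.5 W/m².
For an isothermal sphere T⁴ = (1−a)S/(4σ) = 6.196×10⁸ K⁴.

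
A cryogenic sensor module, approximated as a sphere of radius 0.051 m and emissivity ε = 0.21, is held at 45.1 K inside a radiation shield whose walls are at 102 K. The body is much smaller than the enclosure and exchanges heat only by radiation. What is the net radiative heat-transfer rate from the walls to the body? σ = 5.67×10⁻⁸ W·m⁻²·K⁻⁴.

P_net ≈ 0.0405 W

For a small grey body in a large enclosure: P_net = εσA(T_body⁴ − T_wall⁴).
A = 4πr² = 0.03269 m²; T_body⁴ − T_wall⁴ = 4.137×10⁶ − 1.082×10⁸ = -1.041×10⁸ K⁴.
|P_net| = 0.21·5.67×10⁻⁸·0.03269·1.041×10⁸.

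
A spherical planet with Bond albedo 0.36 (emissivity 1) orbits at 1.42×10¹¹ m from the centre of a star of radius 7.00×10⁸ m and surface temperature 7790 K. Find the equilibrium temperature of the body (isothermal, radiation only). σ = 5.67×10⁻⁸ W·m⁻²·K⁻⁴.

The star's surface emits σT_*⁴; at distance d the flux is S = σT_*⁴(R_*/d)².
S = 5.67×10⁻⁸·(7790)⁴·(7.00×10⁸/1.42×10¹¹)² = 5074 W/m².
For an isothermal sphere T⁴ = (1−a)S/(4σ) = 1.432×10¹⁰ K⁴.

T ≈ 346 K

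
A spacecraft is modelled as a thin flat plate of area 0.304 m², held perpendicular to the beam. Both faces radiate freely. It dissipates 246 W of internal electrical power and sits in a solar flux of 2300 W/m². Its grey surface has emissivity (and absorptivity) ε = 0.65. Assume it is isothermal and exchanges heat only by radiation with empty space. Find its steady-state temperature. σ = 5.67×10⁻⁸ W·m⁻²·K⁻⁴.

T ≈ 420 K

At steady state, absorbed solar power + internal power = radiated power.
Absorbed: α·S·A_cross = 0.65·2300·0.3040 = 454.5 W (cross-section A).
Total input = 454.5 + 246 = 700.5 W.
Radiated: εσ·A_surf·T⁴ with A_surf = 2A = 0.6080 m².
T⁴ = 700.5/(0.65·5.67×10⁻⁸·0.6080) = 3.126×10¹⁰ K⁴.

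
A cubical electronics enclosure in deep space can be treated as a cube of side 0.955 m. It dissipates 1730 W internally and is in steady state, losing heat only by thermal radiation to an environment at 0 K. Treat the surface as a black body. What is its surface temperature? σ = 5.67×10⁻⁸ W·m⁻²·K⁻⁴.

Steady state: internal power = radiated power, P = εσA T⁴.
Radiating area A = 6L² = 5.472 m².
T⁴ = P/(εσA) = 1730/(1.0·5.67×10⁻⁸·5.472) = 5.576×10⁹ K⁴.
T = (5.576×10⁹)^(1/4).

T ≈ 273 K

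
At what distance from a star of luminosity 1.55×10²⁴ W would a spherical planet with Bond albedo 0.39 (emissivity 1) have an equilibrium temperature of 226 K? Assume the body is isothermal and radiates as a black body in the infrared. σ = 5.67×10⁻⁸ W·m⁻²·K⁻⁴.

For an isothermal black-emitting sphere, (1−a)S·πr² = σ·4πr²·T⁴ ⇒ S = 4σT⁴/(1−a).
S = 4·5.67×10⁻⁸·(226)⁴/0.610 = 969.9 W/m².
Flux falls as S = L/(4πd²), so d = √(L/(4πS)) = √(1.55×10²⁴/(4π·969.9)).

d ≈ 1.13×10¹⁰ m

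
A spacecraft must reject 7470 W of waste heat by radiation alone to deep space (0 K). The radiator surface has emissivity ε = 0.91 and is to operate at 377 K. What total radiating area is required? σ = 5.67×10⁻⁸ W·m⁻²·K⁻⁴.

A ≈ 7.17 m²

P = εσA T⁴ ⇒ A = P/(εσT⁴).
T⁴ = 2.020×10¹⁰ K⁴.
A = 7470/(0.91 × 5.67×10⁻⁸ × 2.020×10¹⁰).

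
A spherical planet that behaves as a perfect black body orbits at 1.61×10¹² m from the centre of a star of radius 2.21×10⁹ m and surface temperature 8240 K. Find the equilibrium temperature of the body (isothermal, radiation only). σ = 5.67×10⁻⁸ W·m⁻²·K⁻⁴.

The star's surface emits σT_*⁴; at distance d the flux is S = σT_*⁴(R_*/d)².
S = 5.67×10⁻⁸·(8240)⁴·(2.21×10⁹/1.61×10¹²)² = 492.5 W/m².
For an isothermal sphere T⁴ = (1−a)S/(4σ) = 2.172×10⁹ K⁴.

T ≈ 216 K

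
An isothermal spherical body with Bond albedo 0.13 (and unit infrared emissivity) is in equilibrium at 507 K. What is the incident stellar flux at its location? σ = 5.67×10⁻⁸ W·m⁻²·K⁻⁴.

(1−a)S·πr² = σ·4πr²·T⁴ ⇒ S = 4σT⁴/(1−a).
S = 4·5.67×10⁻⁸·6.607×10¹⁰/0.870.

S ≈ 17200 W/m²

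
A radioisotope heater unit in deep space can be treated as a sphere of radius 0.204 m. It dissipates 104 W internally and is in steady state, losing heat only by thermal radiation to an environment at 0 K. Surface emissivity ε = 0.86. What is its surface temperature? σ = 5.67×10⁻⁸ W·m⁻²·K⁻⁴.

T ≈ 253 K

Steady state: internal power = radiated power, P = εσA T⁴.
Radiating area A = 4πr² = 0.5230 m².
T⁴ = P/(εσA) = 104/(0.86·5.67×10⁻⁸·0.5230) = 4.078×10⁹ K⁴.
T = (4.078×10⁹)^(1/4).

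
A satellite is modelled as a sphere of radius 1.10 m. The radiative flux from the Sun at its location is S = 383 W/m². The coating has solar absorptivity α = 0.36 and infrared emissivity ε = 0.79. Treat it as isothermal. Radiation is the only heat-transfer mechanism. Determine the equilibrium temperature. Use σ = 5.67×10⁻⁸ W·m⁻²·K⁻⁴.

At equilibrium, absorbed power = emitted power.
Absorbing cross-section = πr² = 3.801 m²; emitting surface = 4πr² = 15.21 m² (ratio 4).
αS·A_cross = εσ·A_surf·T⁴  ⇒  T⁴ = αS/(ε·4σ).
T⁴ = 0.360·383/(0.79·4·5.67×10⁻⁸) = 7.695×10⁸ K⁴.
T = (7.695×10⁸)^(1/4).

T ≈ 167 K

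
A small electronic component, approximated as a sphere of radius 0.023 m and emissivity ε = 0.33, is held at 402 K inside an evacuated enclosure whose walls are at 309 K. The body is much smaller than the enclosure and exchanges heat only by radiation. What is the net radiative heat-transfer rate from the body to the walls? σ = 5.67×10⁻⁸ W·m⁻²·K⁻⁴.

P_net ≈ 2.11 W

For a small grey body in a large enclosure: P_net = εσA(T_body⁴ − T_wall⁴).
A = 4πr² = 0.006648 m²; T_body⁴ − T_wall⁴ = 2.612×10¹⁰ − 9.117×10⁹ = 1.700×10¹⁰ K⁴.
|P_net| = 0.33·5.67×10⁻⁸·0.006648·1.700×10¹⁰.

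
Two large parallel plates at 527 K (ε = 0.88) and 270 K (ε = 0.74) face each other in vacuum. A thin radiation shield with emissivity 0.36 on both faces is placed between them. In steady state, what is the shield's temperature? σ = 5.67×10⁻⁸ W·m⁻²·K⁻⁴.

In steady state the net flux on the hot side equals that on the cold side.
σ(T₁⁴−T_s⁴)/D₁ = σ(T_s⁴−T₂⁴)/D₂, with D₁ = 1/ε₁+1/ε_s−1 = 2.914, D₂ = 1/ε_s+1/ε₂−1 = 3.129.
Solve for T_s⁴: T_s⁴ = (D₂·T₁⁴ + D₁·T₂⁴)/(D₁+D₂) = 4.250×10¹⁰ K⁴.

T_s ≈ 454 K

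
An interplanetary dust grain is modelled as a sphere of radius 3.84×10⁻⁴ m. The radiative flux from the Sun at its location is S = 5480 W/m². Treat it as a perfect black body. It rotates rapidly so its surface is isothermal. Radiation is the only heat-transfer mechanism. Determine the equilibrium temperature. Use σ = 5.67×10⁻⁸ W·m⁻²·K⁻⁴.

At equilibrium, absorbed power = emitted power.
Absorbing cross-section = πr² = 4.632×10⁻⁷ m²; emitting surface = 4πr² = 1.853×10⁻⁶ m² (ratio 4).
S·A_cross = εσ·A_surf·T⁴  ⇒  T⁴ = S/(4σ).
T⁴ = 1.00·5480/(4·5.67×10⁻⁸) = 2.416×10¹⁰ K⁴.
T = (2.416×10¹⁰)^(1/4).

T ≈ 394 K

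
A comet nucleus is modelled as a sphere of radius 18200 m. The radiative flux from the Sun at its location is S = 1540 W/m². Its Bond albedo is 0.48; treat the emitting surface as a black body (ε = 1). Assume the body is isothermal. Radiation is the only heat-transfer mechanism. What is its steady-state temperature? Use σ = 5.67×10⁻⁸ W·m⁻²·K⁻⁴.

T ≈ 244 K

At equilibrium, absorbed power = emitted power.
Absorbing cross-section = πr² = 1.041×10⁹ m²; emitting surface = 4πr² = 4.162×10⁹ m² (ratio 4).
(1−a)S·A_cross = εσ·A_surf·T⁴  ⇒  T⁴ = (1−a)S/(4σ).
T⁴ = 0.520·1540/(4·5.67×10⁻⁸) = 3.531×10⁹ K⁴.
T = (3.531×10⁹)^(1/4).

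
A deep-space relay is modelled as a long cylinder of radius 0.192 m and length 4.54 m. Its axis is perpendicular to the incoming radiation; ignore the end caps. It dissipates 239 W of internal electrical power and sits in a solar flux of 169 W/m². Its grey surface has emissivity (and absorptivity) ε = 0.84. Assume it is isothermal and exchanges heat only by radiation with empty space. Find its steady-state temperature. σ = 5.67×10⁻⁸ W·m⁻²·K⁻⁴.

At steady state, absorbed solar power + internal power = radiated power.
Absorbed: α·S·A_cross = 0.84·169·1.743 = 247.5 W (cross-section 2rL).
Total input = 247.5 + 239 = 486.5 W.
Radiated: εσ·A_surf·T⁴ with A_surf = 2πrL = 5.477 m².
T⁴ = 486.5/(0.84·5.67×10⁻⁸·5.477) = 1.865×10⁹ K⁴.

T ≈ 208 K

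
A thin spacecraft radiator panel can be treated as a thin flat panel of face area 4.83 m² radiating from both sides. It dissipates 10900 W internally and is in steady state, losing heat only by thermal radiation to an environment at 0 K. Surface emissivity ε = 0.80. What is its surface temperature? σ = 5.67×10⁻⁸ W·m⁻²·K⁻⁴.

Steady state: internal power = radiated power, P = εσA T⁴.
Radiating area A = 2·4.83 = 9.660 m².
T⁴ = P/(εσA) = 10900/(0.80·5.67×10⁻⁸·9.660) = 2.488×10¹⁰ K⁴.
T = (2.488×10¹⁰)^(1/4).

T ≈ 397 K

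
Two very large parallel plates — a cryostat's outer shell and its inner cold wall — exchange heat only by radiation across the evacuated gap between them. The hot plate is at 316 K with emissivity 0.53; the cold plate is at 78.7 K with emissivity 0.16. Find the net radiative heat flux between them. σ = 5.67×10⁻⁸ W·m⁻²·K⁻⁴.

q ≈ 78.9 W/m²

For two infinite grey parallel plates, q = σ(T₁⁴ − T₂⁴)/(1/ε₁ + 1/ε₂ − 1).
T₁⁴ − T₂⁴ = 9.971×10⁹ − 3.836×10⁷ = 9.933×10⁹ K⁴.
1/ε₁ + 1/ε₂ − 1 = 1.887 + 6.250 − 1 = 7.137.
q = 5.67×10⁻⁸ × 9.933×10⁹ / 7.137.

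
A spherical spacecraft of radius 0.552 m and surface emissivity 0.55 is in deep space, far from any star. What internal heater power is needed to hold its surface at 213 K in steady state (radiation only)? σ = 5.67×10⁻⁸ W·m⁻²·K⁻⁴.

P = εσ·4πr²·T⁴.
4πr² = 3.829 m²; T⁴ = 2.058×10⁹ K⁴.
P = 0.55·5.67×10⁻⁸·3.829·2.058×10⁹.

P ≈ 246 W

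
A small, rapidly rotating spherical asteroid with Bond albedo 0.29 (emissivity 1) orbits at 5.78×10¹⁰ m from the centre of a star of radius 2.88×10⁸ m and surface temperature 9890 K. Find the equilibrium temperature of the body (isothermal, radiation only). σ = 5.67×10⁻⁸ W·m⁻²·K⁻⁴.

The star's surface emits σT_*⁴; at distance d the flux is S = σT_*⁴(R_*/d)².
S = 5.67×10⁻⁸·(9890)⁴·(2.88×10⁸/5.78×10¹⁰)² = 13470 W/m².
For an isothermal sphere T⁴ = (1−a)S/(4σ) = 4.216×10¹⁰ K⁴.

T ≈ 453 K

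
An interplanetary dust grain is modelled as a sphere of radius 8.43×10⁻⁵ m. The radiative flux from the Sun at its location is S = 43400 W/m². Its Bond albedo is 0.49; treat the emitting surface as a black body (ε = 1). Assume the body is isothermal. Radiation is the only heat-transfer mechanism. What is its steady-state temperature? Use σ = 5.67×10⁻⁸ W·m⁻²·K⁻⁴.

At equilibrium, absorbed power = emitted power.
Absorbing cross-section = πr² = 2.233×10⁻⁸ m²; emitting surface = 4πr² = 8.930×10⁻⁸ m² (ratio 4).
(1−a)S·A_cross = εσ·A_surf·T⁴  ⇒  T⁴ = (1−a)S/(4σ).
T⁴ = 0.510·43400/(4·5.67×10⁻⁸) = 9.759×10¹⁰ K⁴.
T = (9.759×10¹⁰)^(1/4).

T ≈ 559 K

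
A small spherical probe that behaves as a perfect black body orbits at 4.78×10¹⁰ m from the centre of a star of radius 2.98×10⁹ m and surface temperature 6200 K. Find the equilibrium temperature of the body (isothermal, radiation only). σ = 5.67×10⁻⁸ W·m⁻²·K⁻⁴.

T ≈ 1090 K

The star's surface emits σT_*⁴; at distance d the flux is S = σT_*⁴(R_*/d)².
S = 5.67×10⁻⁸·(6200)⁴·(2.98×10⁹/4.78×10¹⁰)² = 3.256×10⁵ W/m².
For an isothermal sphere T⁴ = (1−a)S/(4σ) = 1.436×10¹² K⁴.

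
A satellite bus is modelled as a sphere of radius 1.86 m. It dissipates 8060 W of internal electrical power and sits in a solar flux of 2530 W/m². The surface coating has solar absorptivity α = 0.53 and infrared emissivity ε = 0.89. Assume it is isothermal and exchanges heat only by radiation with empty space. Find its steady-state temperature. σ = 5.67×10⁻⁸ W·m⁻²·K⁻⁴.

T ≈ 319 K

At steady state, absorbed solar power + internal power = radiated power.
Absorbed: α·S·A_cross = 0.53·2530·10.87 = 14570 W (cross-section πr²).
Total input = 14570 + 8060 = 22630 W.
Radiated: εσ·A_surf·T⁴ with A_surf = 4πr² = 43.47 m².
T⁴ = 22630/(0.89·5.67×10⁻⁸·43.47) = 1.032×10¹⁰ K⁴.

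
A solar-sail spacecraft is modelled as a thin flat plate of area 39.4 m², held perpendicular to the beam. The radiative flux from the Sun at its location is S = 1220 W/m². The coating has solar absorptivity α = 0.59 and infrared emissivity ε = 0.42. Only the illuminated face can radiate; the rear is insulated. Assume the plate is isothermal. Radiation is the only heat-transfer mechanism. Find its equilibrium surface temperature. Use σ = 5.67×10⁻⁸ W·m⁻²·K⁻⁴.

T ≈ 417 K

At equilibrium, absorbed power = emitted power.
Absorbing cross-section = A = 39.40 m²; emitting surface = A = 39.40 m² (ratio 1).
αS·A_cross = εσ·A_surf·T⁴  ⇒  T⁴ = αS/(ε·1σ).
T⁴ = 0.590·1220/(0.42·1·5.67×10⁻⁸) = 3.023×10¹⁰ K⁴.
T = (3.023×10¹⁰)^(1/4).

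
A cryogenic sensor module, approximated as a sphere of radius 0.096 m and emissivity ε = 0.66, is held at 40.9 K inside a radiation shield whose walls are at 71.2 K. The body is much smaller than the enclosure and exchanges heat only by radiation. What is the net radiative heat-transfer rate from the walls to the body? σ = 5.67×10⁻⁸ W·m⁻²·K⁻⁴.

P_net ≈ 0.0993 W

For a small grey body in a large enclosure: P_net = εσA(T_body⁴ − T_wall⁴).
A = 4πr² = 0.1158 m²; T_body⁴ − T_wall⁴ = 2.798×10⁶ − 2.570×10⁷ = -2.290×10⁷ K⁴.
|P_net| = 0.66·5.67×10⁻⁸·0.1158·2.290×10⁷.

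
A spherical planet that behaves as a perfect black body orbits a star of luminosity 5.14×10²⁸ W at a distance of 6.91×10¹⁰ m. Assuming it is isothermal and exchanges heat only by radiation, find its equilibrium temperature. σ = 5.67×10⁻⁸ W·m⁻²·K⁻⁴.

T ≈ 1390 K

First find the stellar flux at distance d: S = L/(4πd²) = 5.14×10²⁸/(4π·(6.91×10¹⁰)²) = 8.566×10⁵ W/m².
For an isothermal sphere, absorbed (1−a)S·πr² = emitted σ·4πr²·T⁴, so T⁴ = (1−a)S/(4σ).
T⁴ = 1.00·8.566×10⁵/(4·5.67×10⁻⁸) = 3.777×10¹² K⁴.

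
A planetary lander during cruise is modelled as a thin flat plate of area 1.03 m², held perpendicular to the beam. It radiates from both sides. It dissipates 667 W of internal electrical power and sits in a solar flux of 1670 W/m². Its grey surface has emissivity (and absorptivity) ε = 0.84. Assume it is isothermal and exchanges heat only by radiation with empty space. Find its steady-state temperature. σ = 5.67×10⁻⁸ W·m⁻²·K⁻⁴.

T ≈ 383 K

At steady state, absorbed solar power + internal power = radiated power.
Absorbed: α·S·A_cross = 0.84·1670·1.030 = 1445 W (cross-section A).
Total input = 1445 + 667 = 2112 W.
Radiated: εσ·A_surf·T⁴ with A_surf = 2A = 2.060 m².
T⁴ = 2112/(0.84·5.67×10⁻⁸·2.060) = 2.152×10¹⁰ K⁴.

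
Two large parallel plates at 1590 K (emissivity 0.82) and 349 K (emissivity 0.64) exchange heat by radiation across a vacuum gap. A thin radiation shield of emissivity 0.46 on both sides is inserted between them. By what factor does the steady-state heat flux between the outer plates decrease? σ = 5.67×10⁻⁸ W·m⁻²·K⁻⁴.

factor ≈ 2.88

Without shield: q₀ = σΔ(T⁴)/(1/ε₁+1/ε₂−1) with denominator 1.782.
With shield the two gaps are in series; the resistances add: (1/ε₁+1/ε_s−1)+(1/ε_s+1/ε₂−1) = 2.393+2.736 = 5.130.
Heat-flux ratio q₀/q = 5.130/1.782.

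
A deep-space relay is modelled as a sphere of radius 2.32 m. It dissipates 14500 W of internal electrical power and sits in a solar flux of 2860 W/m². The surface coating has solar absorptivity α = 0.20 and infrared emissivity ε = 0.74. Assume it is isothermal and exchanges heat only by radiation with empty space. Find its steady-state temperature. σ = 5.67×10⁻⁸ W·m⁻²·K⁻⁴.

T ≈ 304 K

At steady state, absorbed solar power + internal power = radiated power.
Absorbed: α·S·A_cross = 0.20·2860·16.91 = 9672 W (cross-section πr²).
Total input = 9672 + 14500 = 24170 W.
Radiated: εσ·A_surf·T⁴ with A_surf = 4πr² = 67.64 m².
T⁴ = 24170/(0.74·5.67×10⁻⁸·67.64) = 8.518×10⁹ K⁴.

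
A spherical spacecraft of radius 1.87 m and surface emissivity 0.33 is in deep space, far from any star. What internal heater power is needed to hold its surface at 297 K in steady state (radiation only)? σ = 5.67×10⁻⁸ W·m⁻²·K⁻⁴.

P = εσ·4πr²·T⁴.
4πr² = 43.94 m²; T⁴ = 7.781×10⁹ K⁴.
P = 0.33·5.67×10⁻⁸·43.94·7.781×10⁹.

P ≈ 6400 W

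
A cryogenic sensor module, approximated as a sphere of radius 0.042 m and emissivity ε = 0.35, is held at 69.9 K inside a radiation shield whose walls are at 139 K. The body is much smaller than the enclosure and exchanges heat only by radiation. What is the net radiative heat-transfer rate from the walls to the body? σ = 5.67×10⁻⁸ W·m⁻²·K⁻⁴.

P_net ≈ 0.154 W

For a small grey body in a large enclosure: P_net = εσA(T_body⁴ − T_wall⁴).
A = 4πr² = 0.02217 m²; T_body⁴ − T_wall⁴ = 2.387×10⁷ − 3.733×10⁸ = -3.494×10⁸ K⁴.
|P_net| = 0.35·5.67×10⁻⁸·0.02217·3.494×10⁸.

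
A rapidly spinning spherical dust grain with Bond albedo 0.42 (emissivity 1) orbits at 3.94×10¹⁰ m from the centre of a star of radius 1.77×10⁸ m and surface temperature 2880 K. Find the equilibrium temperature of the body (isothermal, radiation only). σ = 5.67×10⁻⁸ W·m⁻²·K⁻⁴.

The star's surface emits σT_*⁴; at distance d the flux is S = σT_*⁴(R_*/d)².
S = 5.67×10⁻⁸·(2880)⁴·(1.77×10⁸/3.94×10¹⁰)² = 78.72 W/m².
For an isothermal sphere T⁴ = (1−a)S/(4σ) = 2.013×10⁸ K⁴.

T ≈ 119 K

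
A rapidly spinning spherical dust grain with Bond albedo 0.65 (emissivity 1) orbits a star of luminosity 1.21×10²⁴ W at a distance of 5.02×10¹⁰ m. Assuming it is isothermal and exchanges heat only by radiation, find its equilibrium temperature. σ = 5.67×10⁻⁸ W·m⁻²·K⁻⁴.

T ≈ 87.6 K

First find the stellar flux at distance d: S = L/(4πd²) = 1.21×10²⁴/(4π·(5.02×10¹⁰)²) = 38.21 W/m².
For an isothermal sphere, absorbed (1−a)S·πr² = emitted σ·4πr²·T⁴, so T⁴ = (1−a)S/(4σ).
T⁴ = 0.350·38.21/(4·5.67×10⁻⁸) = 5.896×10⁷ K⁴.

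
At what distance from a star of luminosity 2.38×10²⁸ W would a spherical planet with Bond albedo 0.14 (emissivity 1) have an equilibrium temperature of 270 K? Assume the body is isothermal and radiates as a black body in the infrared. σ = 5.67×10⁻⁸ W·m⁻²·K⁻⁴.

d ≈ 1.16×10¹² m

For an isothermal black-emitting sphere, (1−a)S·πr² = σ·4πr²·T⁴ ⇒ S = 4σT⁴/(1−a).
S = 4·5.67×10⁻⁸·(270)⁴/0.860 = 1402 W/m².
Flux falls as S = L/(4πd²), so d = √(L/(4πS)) = √(2.38×10²⁸/(4π·1402)).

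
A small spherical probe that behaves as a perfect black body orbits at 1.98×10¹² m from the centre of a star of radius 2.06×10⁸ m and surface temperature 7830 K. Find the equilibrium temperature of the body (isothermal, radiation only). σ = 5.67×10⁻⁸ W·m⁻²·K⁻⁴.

T ≈ 56.5 K

The star's surface emits σT_*⁴; at distance d the flux is S = σT_*⁴(R_*/d)².
S = 5.67×10⁻⁸·(7830)⁴·(2.06×10⁸/1.98×10¹²)² = 2.307 W/m².
For an isothermal sphere T⁴ = (1−a)S/(4σ) = 1.017×10⁷ K⁴.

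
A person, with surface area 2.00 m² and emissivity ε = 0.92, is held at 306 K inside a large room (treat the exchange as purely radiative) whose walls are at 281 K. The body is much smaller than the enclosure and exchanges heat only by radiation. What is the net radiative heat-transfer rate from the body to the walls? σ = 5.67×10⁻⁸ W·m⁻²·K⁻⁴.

For a small grey body in a large enclosure: P_net = εσA(T_body⁴ − T_wall⁴).
A = 2.00 m²; T_body⁴ − T_wall⁴ = 8.768×10⁹ − 6.235×10⁹ = 2.533×10⁹ K⁴.
|P_net| = 0.92·5.67×10⁻⁸·2.000·2.533×10⁹.

P_net ≈ 264 W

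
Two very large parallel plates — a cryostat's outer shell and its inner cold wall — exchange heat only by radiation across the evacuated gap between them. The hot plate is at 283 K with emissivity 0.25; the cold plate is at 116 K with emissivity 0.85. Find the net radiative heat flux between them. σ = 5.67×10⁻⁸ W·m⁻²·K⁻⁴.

For two infinite grey parallel plates, q = σ(T₁⁴ − T₂⁴)/(1/ε₁ + 1/ε₂ − 1).
T₁⁴ − T₂⁴ = 6.414×10⁹ − 1.811×10⁸ = 6.233×10⁹ K⁴.
1/ε₁ + 1/ε₂ − 1 = 4.000 + 1.176 − 1 = 4.176.
q = 5.67×10⁻⁸ × 6.233×10⁹ / 4.176.

q ≈ 84.6 W/m²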